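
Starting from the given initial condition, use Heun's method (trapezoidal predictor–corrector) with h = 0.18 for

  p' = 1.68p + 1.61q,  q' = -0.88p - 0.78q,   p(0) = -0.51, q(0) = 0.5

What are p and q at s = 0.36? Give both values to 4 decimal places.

Heun on (p,q): k1 = f(s_n, state_n); k2 = f(s_n + h, state_n + h·k1); state_{n+1} = state_n + (h/2)·(k1 + k2).
0.000000: (-0.510000, 0.500000)
  k1 = (-0.051800, 0.058800)
  predictor → (-0.519324, 0.510584)
  k2 = (-0.050424, 0.058750)
  → (-0.519200, 0.510579)
0.180000: (-0.519200, 0.510579)
  k1 = (-0.050223, 0.058644)
  predictor → (-0.528240, 0.521135)
  k2 = (-0.048416, 0.058366)
  → (-0.528078, 0.521110)
(p(0.36), q(0.36)) ≈ (-0.5281, 0.5211)

-0.5281, 0.5211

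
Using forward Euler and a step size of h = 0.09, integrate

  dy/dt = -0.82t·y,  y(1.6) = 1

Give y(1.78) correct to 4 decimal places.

0.7719

Euler: y_{n+1} = y_n + h·f(t_n, y_n).
t=1.600000, y=1.000000: f=-1.312000 → y ← 1.000000 + 0.09·(-1.312000) = 0.881920
t=1.690000, y=0.881920: f=-1.222165 → y ← 0.881920 + 0.09·(-1.222165) = 0.771925
y(1.78) ≈ 0.7719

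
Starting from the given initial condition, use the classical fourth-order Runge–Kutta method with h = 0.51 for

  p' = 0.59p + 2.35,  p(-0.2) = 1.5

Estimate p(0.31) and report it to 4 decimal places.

3.4248

RK4: k1 = f(t_n, p_n); k2 = f(t_n + h/2, p_n + (h/2)·k1); k3 = f(t_n + h/2, p_n + (h/2)·k2); k4 = f(t_n + h, p_n + h·k3); p_{n+1} = p_n + (h/6)·(k1 + 2k2 + 2k3 + k4).
t=-0.200000, p=1.500000:
  k1 = f(-0.200000, 1.500000) = 3.235000
  k2 = f(0.055000, 2.324925) = 3.721706
  k3 = f(0.055000, 2.449035) = 3.794931
  k4 = f(0.310000, 3.435415) = 4.376895
  p ← 1.500000 + (0.51/6)·(k1 + 2k2 + 2k3 + k4) = 3.424839
p(0.31) ≈ 3.4248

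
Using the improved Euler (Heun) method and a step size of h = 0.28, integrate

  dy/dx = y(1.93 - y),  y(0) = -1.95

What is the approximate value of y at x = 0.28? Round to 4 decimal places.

Heun: k1 = f(x_n, y_n); k2 = f(x_n + h, y_n + h·k1); y_{n+1} = y_n + (h/2)·(k1 + k2).
x=0.000000, y=-1.950000:
  k1 = f(0.000000, -1.950000) = -7.566000
  k2 = f(0.280000, -4.068480) = -24.404696
  y ← -1.950000 + (0.28/2)·(-7.566000 + (-24.404696)) = -6.425897
y(0.28) ≈ -6.4259

-6.4259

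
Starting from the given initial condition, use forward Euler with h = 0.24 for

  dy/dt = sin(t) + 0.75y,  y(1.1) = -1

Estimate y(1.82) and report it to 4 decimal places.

-0.8295

Euler: y_{n+1} = y_n + h·f(t_n, y_n).
t=1.100000, y=-1.000000: f=0.141207 → y ← -1.000000 + 0.24·0.141207 = -0.966110
t=1.340000, y=-0.966110: f=0.248902 → y ← -0.966110 + 0.24·0.248902 = -0.906374
t=1.580000, y=-0.906374: f=0.320177 → y ← -0.906374 + 0.24·0.320177 = -0.829531
y(1.82) ≈ -0.8295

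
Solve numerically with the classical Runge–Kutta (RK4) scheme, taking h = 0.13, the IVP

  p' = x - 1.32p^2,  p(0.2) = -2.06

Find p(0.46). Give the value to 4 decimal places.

-6.5745

RK4: k1 = f(x_n, p_n); k2 = f(x_n + h/2, p_n + (h/2)·k1); k3 = f(x_n + h/2, p_n + (h/2)·k2); k4 = f(x_n + h, p_n + h·k3); p_{n+1} = p_n + (h/6)·(k1 + 2k2 + 2k3 + k4).
x=0.200000, p=-2.060000:
  k1 = f(0.200000, -2.060000) = -5.401552
  k2 = f(0.265000, -2.411101) = -7.408698
  k3 = f(0.265000, -2.541565) = -8.261612
  k4 = f(0.330000, -3.134010) = -12.635061
  p ← -2.060000 + (0.13/6)·(k1 + 2k2 + 2k3 + k4) = -3.129840
x=0.330000, p=-3.129840:
  k1 = f(0.330000, -3.129840) = -12.600586
  k2 = f(0.395000, -3.948878) = -20.188603
  k3 = f(0.395000, -4.442099) = -25.651564
  k4 = f(0.460000, -6.464543) = -54.703224
  p ← -3.129840 + (0.13/6)·(k1 + 2k2 + 2k3 + k4) = -6.574496
p(0.46) ≈ -6.5745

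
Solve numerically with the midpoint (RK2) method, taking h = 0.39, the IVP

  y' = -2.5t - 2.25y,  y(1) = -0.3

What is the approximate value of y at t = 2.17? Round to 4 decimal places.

Midpoint: k1 = f(t_n, y_n); k2 = f(t_n + h/2, y_n + (h/2)·k1); y_{n+1} = y_n + h·k2.
t=1.000000, y=-0.300000:
  k1 = f(1.000000, -0.300000) = -1.825000
  k2 = f(1.195000, -0.655875) = -1.511781
  y ← -0.300000 + 0.39·(-1.511781) = -0.889595
t=1.390000, y=-0.889595:
  k1 = f(1.390000, -0.889595) = -1.473412
  k2 = f(1.585000, -1.176910) = -1.314452
  y ← -0.889595 + 0.39·(-1.314452) = -1.402231
t=1.780000, y=-1.402231:
  k1 = f(1.780000, -1.402231) = -1.294980
  k2 = f(1.975000, -1.654752) = -1.214307
  y ← -1.402231 + 0.39·(-1.214307) = -1.875811
y(2.17) ≈ -1.8758

-1.8758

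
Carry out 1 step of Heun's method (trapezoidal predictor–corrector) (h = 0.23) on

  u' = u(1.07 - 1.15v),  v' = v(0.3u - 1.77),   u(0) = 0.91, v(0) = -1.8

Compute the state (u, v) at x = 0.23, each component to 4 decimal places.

1.6761, -1.3137

Heun on (u,v): k1 = f(x_n, state_n); k2 = f(x_n + h, state_n + h·k1); state_{n+1} = state_n + (h/2)·(k1 + k2).
0.000000: (0.910000, -1.800000)
  k1 = (2.857400, 2.694600)
  predictor → (1.567202, -1.180242)
  k2 = (3.804035, 1.534125)
  → (1.676065, -1.313697)
(u(0.23), v(0.23)) ≈ (1.6761, -1.3137)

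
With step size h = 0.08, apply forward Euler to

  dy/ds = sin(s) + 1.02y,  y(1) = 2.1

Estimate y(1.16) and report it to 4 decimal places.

2.6001

Euler: y_{n+1} = y_n + h·f(s_n, y_n).
s=1.000000, y=2.100000: f=2.983471 → y ← 2.100000 + 0.08·2.983471 = 2.338678
s=1.080000, y=2.338678: f=3.267409 → y ← 2.338678 + 0.08·3.267409 = 2.600070
y(1.16) ≈ 2.6001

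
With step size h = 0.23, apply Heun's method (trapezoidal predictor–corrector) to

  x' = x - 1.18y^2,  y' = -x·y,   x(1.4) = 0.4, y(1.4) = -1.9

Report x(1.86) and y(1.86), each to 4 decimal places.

-1.8576, -2.4143

Heun on (x,y): k1 = f(t_n, state_n); k2 = f(t_n + h, state_n + h·k1); state_{n+1} = state_n + (h/2)·(k1 + k2).
1.400000: (0.400000, -1.900000)
  k1 = (-3.859800, 0.760000)
  predictor → (-0.487754, -1.725200)
  k2 = (-3.999806, -0.841473)
  → (-0.503855, -1.909369)
1.630000: (-0.503855, -1.909369)
  k1 = (-4.805771, -0.962045)
  predictor → (-1.609182, -2.130640)
  k2 = (-6.965940, -3.428587)
  → (-1.857601, -2.414292)
(x(1.86), y(1.86)) ≈ (-1.8576, -2.4143)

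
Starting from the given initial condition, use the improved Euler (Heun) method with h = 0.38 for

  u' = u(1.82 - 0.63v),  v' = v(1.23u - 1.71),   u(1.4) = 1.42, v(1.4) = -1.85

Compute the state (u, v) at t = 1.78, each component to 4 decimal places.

3.9541, -2.5821

Heun on (u,v): k1 = f(t_n, state_n); k2 = f(t_n + h, state_n + h·k1); state_{n+1} = state_n + (h/2)·(k1 + k2).
1.400000: (1.420000, -1.850000)
  k1 = (4.239410, -0.067710)
  predictor → (3.030976, -1.875730)
  k2 = (9.098110, -3.785411)
  → (3.954129, -2.582093)
(u(1.78), v(1.78)) ≈ (3.9541, -2.5821)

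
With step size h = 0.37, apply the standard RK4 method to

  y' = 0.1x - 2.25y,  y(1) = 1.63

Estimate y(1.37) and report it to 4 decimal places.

0.7441

RK4: k1 = f(x_n, y_n); k2 = f(x_n + h/2, y_n + (h/2)·k1); k3 = f(x_n + h/2, y_n + (h/2)·k2); k4 = f(x_n + h, y_n + h·k3); y_{n+1} = y_n + (h/6)·(k1 + 2k2 + 2k3 + k4).
x=1.000000, y=1.630000:
  k1 = f(1.000000, 1.630000) = -3.567500
  k2 = f(1.185000, 0.970013) = -2.064028
  k3 = f(1.185000, 1.248155) = -2.689848
  k4 = f(1.370000, 0.634756) = -1.291201
  y ← 1.630000 + (0.37/6)·(k1 + 2k2 + 2k3 + k4) = 0.744069
y(1.37) ≈ 0.7441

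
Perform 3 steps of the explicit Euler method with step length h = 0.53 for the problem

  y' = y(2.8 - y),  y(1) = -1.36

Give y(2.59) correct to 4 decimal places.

Euler: y_{n+1} = y_n + h·f(s_n, y_n).
s=1.000000, y=-1.360000: f=-5.657600 → y ← -1.360000 + 0.53·(-5.657600) = -4.358528
s=1.530000, y=-4.358528: f=-31.200645 → y ← -4.358528 + 0.53·(-31.200645) = -20.894870
s=2.060000, y=-20.894870: f=-495.101215 → y ← -20.894870 + 0.53·(-495.101215) = -283.298514
y(2.59) ≈ -283.2985

-283.2985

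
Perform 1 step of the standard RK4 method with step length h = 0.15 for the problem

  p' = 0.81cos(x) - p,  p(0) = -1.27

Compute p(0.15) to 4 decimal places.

-0.9807

RK4: k1 = f(x_n, p_n); k2 = f(x_n + h/2, p_n + (h/2)·k1); k3 = f(x_n + h/2, p_n + (h/2)·k2); k4 = f(x_n + h, p_n + h·k3); p_{n+1} = p_n + (h/6)·(k1 + 2k2 + 2k3 + k4).
x=0.000000, p=-1.270000:
  k1 = f(0.000000, -1.270000) = 2.080000
  k2 = f(0.075000, -1.114000) = 1.921723
  k3 = f(0.075000, -1.125871) = 1.933594
  k4 = f(0.150000, -0.979961) = 1.780866
  p ← -1.270000 + (0.15/6)·(k1 + 2k2 + 2k3 + k4) = -0.980713
p(0.15) ≈ -0.9807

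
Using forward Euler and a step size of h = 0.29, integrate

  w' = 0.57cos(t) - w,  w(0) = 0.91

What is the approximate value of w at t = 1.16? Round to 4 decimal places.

0.5750

Euler: w_{n+1} = w_n + h·f(t_n, w_n).
t=0.000000, w=0.910000: f=-0.340000 → w ← 0.910000 + 0.29·(-0.340000) = 0.811400
t=0.290000, w=0.811400: f=-0.265201 → w ← 0.811400 + 0.29·(-0.265201) = 0.734492
t=0.580000, w=0.734492: f=-0.257708 → w ← 0.734492 + 0.29·(-0.257708) = 0.659756
t=0.870000, w=0.659756: f=-0.292205 → w ← 0.659756 + 0.29·(-0.292205) = 0.575017
w(1.16) ≈ 0.5750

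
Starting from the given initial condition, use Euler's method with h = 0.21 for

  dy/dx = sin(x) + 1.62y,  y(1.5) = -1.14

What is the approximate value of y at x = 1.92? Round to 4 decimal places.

Euler: y_{n+1} = y_n + h·f(x_n, y_n).
x=1.500000, y=-1.140000: f=-0.849305 → y ← -1.140000 + 0.21·(-0.849305) = -1.318354
x=1.710000, y=-1.318354: f=-1.145407 → y ← -1.318354 + 0.21·(-1.145407) = -1.558889
y(1.92) ≈ -1.5589

-1.5589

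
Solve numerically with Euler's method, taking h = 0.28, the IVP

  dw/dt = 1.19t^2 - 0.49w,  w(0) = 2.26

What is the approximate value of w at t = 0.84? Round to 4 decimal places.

1.5786

Euler: w_{n+1} = w_n + h·f(t_n, w_n).
t=0.000000, w=2.260000: f=-1.107400 → w ← 2.260000 + 0.28·(-1.107400) = 1.949928
t=0.280000, w=1.949928: f=-0.862169 → w ← 1.949928 + 0.28·(-0.862169) = 1.708521
t=0.560000, w=1.708521: f=-0.463991 → w ← 1.708521 + 0.28·(-0.463991) = 1.578603
w(0.84) ≈ 1.5786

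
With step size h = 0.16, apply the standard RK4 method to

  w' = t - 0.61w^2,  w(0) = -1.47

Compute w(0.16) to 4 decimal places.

-1.7019

RK4: k1 = f(t_n, w_n); k2 = f(t_n + h/2, w_n + (h/2)·k1); k3 = f(t_n + h/2, w_n + (h/2)·k2); k4 = f(t_n + h, w_n + h·k3); w_{n+1} = w_n + (h/6)·(k1 + 2k2 + 2k3 + k4).
t=0.000000, w=-1.470000:
  k1 = f(0.000000, -1.470000) = -1.318149
  k2 = f(0.080000, -1.575452) = -1.434050
  k3 = f(0.080000, -1.584724) = -1.451924
  k4 = f(0.160000, -1.702308) = -1.607690
  w ← -1.470000 + (0.16/6)·(k1 + 2k2 + 2k3 + k4) = -1.701941
w(0.16) ≈ -1.7019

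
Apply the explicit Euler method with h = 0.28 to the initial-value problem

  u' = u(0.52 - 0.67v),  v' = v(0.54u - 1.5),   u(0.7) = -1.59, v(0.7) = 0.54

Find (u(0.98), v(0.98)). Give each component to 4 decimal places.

-1.6604, 0.1834

Euler on (u,v): u_{n+1} = u_n + h·u', v_{n+1} = v_n + h·v'.
0.700000: (-1.590000, 0.540000); f=(-0.251538, -1.273644) → (-1.660431, 0.183380)
(u(0.98), v(0.98)) ≈ (-1.6604, 0.1834)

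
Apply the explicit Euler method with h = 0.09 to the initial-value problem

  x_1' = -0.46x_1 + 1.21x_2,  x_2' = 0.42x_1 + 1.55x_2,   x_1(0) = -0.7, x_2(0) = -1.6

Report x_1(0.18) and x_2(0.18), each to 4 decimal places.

-1.0117, -2.1396

Euler on (x_1,x_2): x_1_{n+1} = x_1_n + h·x_1', x_2_{n+1} = x_2_n + h·x_2'.
0.000000: (-0.700000, -1.600000); f=(-1.614000, -2.774000) → (-0.845260, -1.849660)
0.090000: (-0.845260, -1.849660); f=(-1.849269, -3.221982) → (-1.011694, -2.139638)
(x_1(0.18), x_2(0.18)) ≈ (-1.0117, -2.1396)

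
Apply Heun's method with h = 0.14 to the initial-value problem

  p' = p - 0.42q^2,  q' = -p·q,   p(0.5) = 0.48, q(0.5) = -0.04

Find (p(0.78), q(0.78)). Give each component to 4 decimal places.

0.6344, -0.0343

Heun on (p,q): k1 = f(t_n, state_n); k2 = f(t_n + h, state_n + h·k1); state_{n+1} = state_n + (h/2)·(k1 + k2).
0.500000: (0.480000, -0.040000)
  k1 = (0.479328, 0.019200)
  predictor → (0.547106, -0.037312)
  k2 = (0.546521, 0.020414)
  → (0.551809, -0.037227)
0.640000: (0.551809, -0.037227)
  k1 = (0.551227, 0.020542)
  predictor → (0.628981, -0.034351)
  k2 = (0.628486, 0.021606)
  → (0.634389, -0.034277)
(p(0.78), q(0.78)) ≈ (0.6344, -0.0343)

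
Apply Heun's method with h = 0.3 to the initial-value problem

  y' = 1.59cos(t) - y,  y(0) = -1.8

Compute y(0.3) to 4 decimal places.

-0.9462

Heun: k1 = f(t_n, y_n); k2 = f(t_n + h, y_n + h·k1); y_{n+1} = y_n + (h/2)·(k1 + k2).
t=0.000000, y=-1.800000:
  k1 = f(0.000000, -1.800000) = 3.390000
  k2 = f(0.300000, -0.783000) = 2.301985
  y ← -1.800000 + (0.3/2)·(3.390000 + 2.301985) = -0.946202
y(0.3) ≈ -0.9462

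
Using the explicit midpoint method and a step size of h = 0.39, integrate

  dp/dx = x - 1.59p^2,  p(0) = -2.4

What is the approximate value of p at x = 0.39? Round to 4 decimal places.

-13.1891

Midpoint: k1 = f(x_n, p_n); k2 = f(x_n + h/2, p_n + (h/2)·k1); p_{n+1} = p_n + h·k2.
x=0.000000, p=-2.400000:
  k1 = f(0.000000, -2.400000) = -9.158400
  k2 = f(0.195000, -4.185888) = -27.664437
  p ← -2.400000 + 0.39·(-27.664437) = -13.189130
p(0.39) ≈ -13.1891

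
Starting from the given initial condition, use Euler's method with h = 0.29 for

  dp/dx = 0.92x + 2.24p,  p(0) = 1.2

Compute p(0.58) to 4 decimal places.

Euler: p_{n+1} = p_n + h·f(x_n, p_n).
x=0.000000, p=1.200000: f=2.688000 → p ← 1.200000 + 0.29·2.688000 = 1.979520
x=0.290000, p=1.979520: f=4.700925 → p ← 1.979520 + 0.29·4.700925 = 3.342788
p(0.58) ≈ 3.3428

3.3428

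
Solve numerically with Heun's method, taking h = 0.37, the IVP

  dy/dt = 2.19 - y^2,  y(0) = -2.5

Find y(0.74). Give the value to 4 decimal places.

Heun: k1 = f(t_n, y_n); k2 = f(t_n + h, y_n + h·k1); y_{n+1} = y_n + (h/2)·(k1 + k2).
t=0.000000, y=-2.500000:
  k1 = f(0.000000, -2.500000) = -4.060000
  k2 = f(0.370000, -4.002200) = -13.827605
  y ← -2.500000 + (0.37/2)·(-4.060000 + (-13.827605)) = -5.809207
t=0.370000, y=-5.809207:
  k1 = f(0.370000, -5.809207) = -31.556885
  k2 = f(0.740000, -17.485254) = -303.544116
  y ← -5.809207 + (0.37/2)·(-31.556885 + (-303.544116)) = -67.802892
y(0.74) ≈ -67.8029

-67.8029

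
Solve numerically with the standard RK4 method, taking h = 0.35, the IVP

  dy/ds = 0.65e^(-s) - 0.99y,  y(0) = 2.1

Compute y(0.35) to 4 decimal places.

RK4: k1 = f(s_n, y_n); k2 = f(s_n + h/2, y_n + (h/2)·k1); k3 = f(s_n + h/2, y_n + (h/2)·k2); k4 = f(s_n + h, y_n + h·k3); y_{n+1} = y_n + (h/6)·(k1 + 2k2 + 2k3 + k4).
s=0.000000, y=2.100000:
  k1 = f(0.000000, 2.100000) = -1.429000
  k2 = f(0.175000, 1.849925) = -1.285779
  k3 = f(0.175000, 1.874989) = -1.310592
  k4 = f(0.350000, 1.641293) = -1.166833
  y ← 2.100000 + (0.35/6)·(k1 + 2k2 + 2k3 + k4) = 1.645667
y(0.35) ≈ 1.6457

1.6457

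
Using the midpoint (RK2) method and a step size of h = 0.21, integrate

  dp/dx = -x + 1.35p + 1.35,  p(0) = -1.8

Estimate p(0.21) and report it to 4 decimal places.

-2.0810

Midpoint: k1 = f(x_n, p_n); k2 = f(x_n + h/2, p_n + (h/2)·k1); p_{n+1} = p_n + h·k2.
x=0.000000, p=-1.800000:
  k1 = f(0.000000, -1.800000) = -1.080000
  k2 = f(0.105000, -1.913400) = -1.338090
  p ← -1.800000 + 0.21·(-1.338090) = -2.080999
p(0.21) ≈ -2.0810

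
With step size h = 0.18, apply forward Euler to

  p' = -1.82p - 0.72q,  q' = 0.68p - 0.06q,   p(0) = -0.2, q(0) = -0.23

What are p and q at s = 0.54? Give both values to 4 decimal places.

0.0086, -0.2639

Euler on (p,q): p_{n+1} = p_n + h·p', q_{n+1} = q_n + h·q'.
0.000000: (-0.200000, -0.230000); f=(0.529600, -0.122200) → (-0.104672, -0.251996)
0.180000: (-0.104672, -0.251996); f=(0.371940, -0.056057) → (-0.037723, -0.262086)
0.360000: (-0.037723, -0.262086); f=(0.257358, -0.009926) → (0.008602, -0.263873)
(p(0.54), q(0.54)) ≈ (0.0086, -0.2639)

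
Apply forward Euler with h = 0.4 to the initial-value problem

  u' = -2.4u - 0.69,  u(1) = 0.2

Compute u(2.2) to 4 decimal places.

Euler: u_{n+1} = u_n + h·f(t_n, u_n).
t=1.000000, u=0.200000: f=-1.170000 → u ← 0.200000 + 0.4·(-1.170000) = -0.268000
t=1.400000, u=-0.268000: f=-0.046800 → u ← -0.268000 + 0.4·(-0.046800) = -0.286720
t=1.800000, u=-0.286720: f=-0.001872 → u ← -0.286720 + 0.4·(-0.001872) = -0.287469
u(2.2) ≈ -0.2875

-0.2875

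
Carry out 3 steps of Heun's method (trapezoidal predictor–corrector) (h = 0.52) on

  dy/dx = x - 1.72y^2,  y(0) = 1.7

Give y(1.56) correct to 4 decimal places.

0.7651

Heun: k1 = f(x_n, y_n); k2 = f(x_n + h, y_n + h·k1); y_{n+1} = y_n + (h/2)·(k1 + k2).
x=0.000000, y=1.700000:
  k1 = f(0.000000, 1.700000) = -4.970800
  k2 = f(0.520000, -0.884816) = -0.826587
  y ← 1.700000 + (0.52/2)·(-4.970800 + (-0.826587)) = 0.192679
x=0.520000, y=0.192679:
  k1 = f(0.520000, 0.192679) = 0.456144
  k2 = f(1.040000, 0.429874) = 0.722158
  y ← 0.192679 + (0.52/2)·(0.456144 + 0.722158) = 0.499038
x=1.040000, y=0.499038:
  k1 = f(1.040000, 0.499038) = 0.611653
  k2 = f(1.560000, 0.817098) = 0.411645
  y ← 0.499038 + (0.52/2)·(0.611653 + 0.411645) = 0.765095
y(1.56) ≈ 0.7651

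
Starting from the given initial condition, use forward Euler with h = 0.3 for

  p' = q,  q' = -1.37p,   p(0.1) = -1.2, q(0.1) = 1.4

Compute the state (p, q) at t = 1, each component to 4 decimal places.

0.4521, 2.3009

Euler on (p,q): p_{n+1} = p_n + h·p', q_{n+1} = q_n + h·q'.
0.100000: (-1.200000, 1.400000); f=(1.400000, 1.644000) → (-0.780000, 1.893200)
0.400000: (-0.780000, 1.893200); f=(1.893200, 1.068600) → (-0.212040, 2.213780)
0.700000: (-0.212040, 2.213780); f=(2.213780, 0.290495) → (0.452094, 2.300928)
(p(1), q(1)) ≈ (0.4521, 2.3009)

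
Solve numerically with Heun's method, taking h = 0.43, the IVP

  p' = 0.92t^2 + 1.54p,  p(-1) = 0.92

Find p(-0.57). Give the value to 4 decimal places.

2.1240

Heun: k1 = f(t_n, p_n); k2 = f(t_n + h, p_n + h·k1); p_{n+1} = p_n + (h/2)·(k1 + k2).
t=-1.000000, p=0.920000:
  k1 = f(-1.000000, 0.920000) = 2.336800
  k2 = f(-0.570000, 1.924824) = 3.263137
  p ← 0.920000 + (0.43/2)·(2.336800 + 3.263137) = 2.123986
p(-0.57) ≈ 2.1240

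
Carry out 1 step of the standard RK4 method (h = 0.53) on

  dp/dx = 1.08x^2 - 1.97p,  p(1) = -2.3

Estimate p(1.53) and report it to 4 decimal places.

-0.2108

RK4: k1 = f(x_n, p_n); k2 = f(x_n + h/2, p_n + (h/2)·k1); k3 = f(x_n + h/2, p_n + (h/2)·k2); k4 = f(x_n + h, p_n + h·k3); p_{n+1} = p_n + (h/6)·(k1 + 2k2 + 2k3 + k4).
x=1.000000, p=-2.300000:
  k1 = f(1.000000, -2.300000) = 5.611000
  k2 = f(1.265000, -0.813085) = 3.330020
  k3 = f(1.265000, -1.417545) = 4.520806
  k4 = f(1.530000, 0.096027) = 2.338999
  p ← -2.300000 + (0.53/6)·(k1 + 2k2 + 2k3 + k4) = -0.210771
p(1.53) ≈ -0.2108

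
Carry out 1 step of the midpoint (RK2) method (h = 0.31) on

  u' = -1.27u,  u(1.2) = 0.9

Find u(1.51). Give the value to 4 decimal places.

0.6154

Midpoint: k1 = f(x_n, u_n); k2 = f(x_n + h/2, u_n + (h/2)·k1); u_{n+1} = u_n + h·k2.
x=1.200000, u=0.900000:
  k1 = f(1.200000, 0.900000) = -1.143000
  k2 = f(1.355000, 0.722835) = -0.918000
  u ← 0.900000 + 0.31·(-0.918000) = 0.615420
u(1.51) ≈ 0.6154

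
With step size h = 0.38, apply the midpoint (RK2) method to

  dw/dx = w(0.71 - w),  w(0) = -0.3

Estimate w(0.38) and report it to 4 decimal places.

-0.4451

Midpoint: k1 = f(x_n, w_n); k2 = f(x_n + h/2, w_n + (h/2)·k1); w_{n+1} = w_n + h·k2.
x=0.000000, w=-0.300000:
  k1 = f(0.000000, -0.300000) = -0.303000
  k2 = f(0.190000, -0.357570) = -0.381731
  w ← -0.300000 + 0.38·(-0.381731) = -0.445058
w(0.38) ≈ -0.4451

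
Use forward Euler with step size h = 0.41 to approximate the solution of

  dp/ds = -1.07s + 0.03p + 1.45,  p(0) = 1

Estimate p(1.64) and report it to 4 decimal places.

2.3843

Euler: p_{n+1} = p_n + h·f(s_n, p_n).
s=0.000000, p=1.000000: f=1.480000 → p ← 1.000000 + 0.41·1.480000 = 1.606800
s=0.410000, p=1.606800: f=1.059504 → p ← 1.606800 + 0.41·1.059504 = 2.041197
s=0.820000, p=2.041197: f=0.633836 → p ← 2.041197 + 0.41·0.633836 = 2.301069
s=1.230000, p=2.301069: f=0.202932 → p ← 2.301069 + 0.41·0.202932 = 2.384272
p(1.64) ≈ 2.3843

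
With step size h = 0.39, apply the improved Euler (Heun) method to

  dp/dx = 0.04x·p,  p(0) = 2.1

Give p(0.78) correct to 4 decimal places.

2.1257

Heun: k1 = f(x_n, p_n); k2 = f(x_n + h, p_n + h·k1); p_{n+1} = p_n + (h/2)·(k1 + k2).
x=0.000000, p=2.100000:
  k1 = f(0.000000, 2.100000) = 0.000000
  k2 = f(0.390000, 2.100000) = 0.032760
  p ← 2.100000 + (0.39/2)·(0.000000 + 0.032760) = 2.106388
x=0.390000, p=2.106388:
  k1 = f(0.390000, 2.106388) = 0.032860
  k2 = f(0.780000, 2.119203) = 0.066119
  p ← 2.106388 + (0.39/2)·(0.032860 + 0.066119) = 2.125689
p(0.78) ≈ 2.1257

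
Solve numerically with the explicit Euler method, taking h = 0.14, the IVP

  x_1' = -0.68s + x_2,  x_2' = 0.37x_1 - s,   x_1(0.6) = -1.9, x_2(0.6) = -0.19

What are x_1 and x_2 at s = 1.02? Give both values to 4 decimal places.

Euler on (x_1,x_2): x_1_{n+1} = x_1_n + h·x_1', x_2_{n+1} = x_2_n + h·x_2'.
0.600000: (-1.900000, -0.190000); f=(-0.598000, -1.303000) → (-1.983720, -0.372420)
0.740000: (-1.983720, -0.372420); f=(-0.875620, -1.473976) → (-2.106307, -0.578777)
0.880000: (-2.106307, -0.578777); f=(-1.177177, -1.659334) → (-2.271112, -0.811083)
(x_1(1.02), x_2(1.02)) ≈ (-2.2711, -0.8111)

-2.2711, -0.8111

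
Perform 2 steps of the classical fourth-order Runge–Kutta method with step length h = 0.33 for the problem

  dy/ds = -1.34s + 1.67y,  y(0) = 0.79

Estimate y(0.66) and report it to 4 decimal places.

RK4: k1 = f(s_n, y_n); k2 = f(s_n + h/2, y_n + (h/2)·k1); k3 = f(s_n + h/2, y_n + (h/2)·k2); k4 = f(s_n + h, y_n + h·k3); y_{n+1} = y_n + (h/6)·(k1 + 2k2 + 2k3 + k4).
s=0.000000, y=0.790000:
  k1 = f(0.000000, 0.790000) = 1.319300
  k2 = f(0.165000, 1.007685) = 1.461733
  k3 = f(0.165000, 1.031186) = 1.500981
  k4 = f(0.330000, 1.285324) = 1.704290
  y ← 0.790000 + (0.33/6)·(k1 + 2k2 + 2k3 + k4) = 1.282196
s=0.330000, y=1.282196:
  k1 = f(0.330000, 1.282196) = 1.699067
  k2 = f(0.495000, 1.562542) = 1.946145
  k3 = f(0.495000, 1.603310) = 2.014228
  k4 = f(0.660000, 1.946891) = 2.366908
  y ← 1.282196 + (0.33/6)·(k1 + 2k2 + 2k3 + k4) = 1.941466
y(0.66) ≈ 1.9415

1.9415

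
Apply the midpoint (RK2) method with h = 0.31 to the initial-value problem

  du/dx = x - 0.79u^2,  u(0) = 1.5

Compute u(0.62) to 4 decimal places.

1.0508

Midpoint: k1 = f(x_n, u_n); k2 = f(x_n + h/2, u_n + (h/2)·k1); u_{n+1} = u_n + h·k2.
x=0.000000, u=1.500000:
  k1 = f(0.000000, 1.500000) = -1.777500
  k2 = f(0.155000, 1.224487) = -1.029502
  u ← 1.500000 + 0.31·(-1.029502) = 1.180854
x=0.310000, u=1.180854:
  k1 = f(0.310000, 1.180854) = -0.791589
  k2 = f(0.465000, 1.058158) = -0.419562
  u ← 1.180854 + 0.31·(-0.419562) = 1.050790
u(0.62) ≈ 1.0508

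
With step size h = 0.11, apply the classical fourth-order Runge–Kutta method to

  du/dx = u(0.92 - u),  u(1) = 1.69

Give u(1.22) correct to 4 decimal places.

RK4: k1 = f(x_n, u_n); k2 = f(x_n + h/2, u_n + (h/2)·k1); k3 = f(x_n + h/2, u_n + (h/2)·k2); k4 = f(x_n + h, u_n + h·k3); u_{n+1} = u_n + (h/6)·(k1 + 2k2 + 2k3 + k4).
x=1.000000, u=1.690000:
  k1 = f(1.000000, 1.690000) = -1.301300
  k2 = f(1.055000, 1.618429) = -1.130357
  k3 = f(1.055000, 1.627830) = -1.152228
  k4 = f(1.110000, 1.563255) = -1.005571
  u ← 1.690000 + (0.11/6)·(k1 + 2k2 + 2k3 + k4) = 1.564013
x=1.110000, u=1.564013:
  k1 = f(1.110000, 1.564013) = -1.007244
  k2 = f(1.165000, 1.508614) = -0.887992
  k3 = f(1.165000, 1.515173) = -0.901790
  k4 = f(1.220000, 1.464816) = -0.798055
  u ← 1.564013 + (0.11/6)·(k1 + 2k2 + 2k3 + k4) = 1.465290
u(1.22) ≈ 1.4653

1.4653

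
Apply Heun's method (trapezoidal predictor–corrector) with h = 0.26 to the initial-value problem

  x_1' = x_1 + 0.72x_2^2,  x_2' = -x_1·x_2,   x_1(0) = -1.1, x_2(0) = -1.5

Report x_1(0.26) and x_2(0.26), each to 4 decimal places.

-0.8095, -1.9564

Heun on (x_1,x_2): k1 = f(x_n, state_n); k2 = f(x_n + h, state_n + h·k1); state_{n+1} = state_n + (h/2)·(k1 + k2).
0.000000: (-1.100000, -1.500000)
  k1 = (0.520000, -1.650000)
  predictor → (-0.964800, -1.929000)
  k2 = (1.714350, -1.861099)
  → (-0.809535, -1.956443)
(x_1(0.26), x_2(0.26)) ≈ (-0.8095, -1.9564)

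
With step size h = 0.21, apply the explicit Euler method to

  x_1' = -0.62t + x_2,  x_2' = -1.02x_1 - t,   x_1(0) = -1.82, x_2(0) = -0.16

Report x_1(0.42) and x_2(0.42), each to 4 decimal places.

Euler on (x_1,x_2): x_1_{n+1} = x_1_n + h·x_1', x_2_{n+1} = x_2_n + h·x_2'.
0.000000: (-1.820000, -0.160000); f=(-0.160000, 1.856400) → (-1.853600, 0.229844)
0.210000: (-1.853600, 0.229844); f=(0.099644, 1.680672) → (-1.832675, 0.582785)
(x_1(0.42), x_2(0.42)) ≈ (-1.8327, 0.5828)

-1.8327, 0.5828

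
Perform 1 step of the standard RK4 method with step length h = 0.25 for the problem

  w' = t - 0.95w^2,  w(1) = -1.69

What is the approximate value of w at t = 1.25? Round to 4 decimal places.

-2.3359

RK4: k1 = f(t_n, w_n); k2 = f(t_n + h/2, w_n + (h/2)·k1); k3 = f(t_n + h/2, w_n + (h/2)·k2); k4 = f(t_n + h, w_n + h·k3); w_{n+1} = w_n + (h/6)·(k1 + 2k2 + 2k3 + k4).
t=1.000000, w=-1.690000:
  k1 = f(1.000000, -1.690000) = -1.713295
  k2 = f(1.125000, -1.904162) = -2.319541
  k3 = f(1.125000, -1.979943) = -2.599164
  k4 = f(1.250000, -2.339791) = -3.950891
  w ← -1.690000 + (0.25/6)·(k1 + 2k2 + 2k3 + k4) = -2.335900
w(1.25) ≈ -2.3359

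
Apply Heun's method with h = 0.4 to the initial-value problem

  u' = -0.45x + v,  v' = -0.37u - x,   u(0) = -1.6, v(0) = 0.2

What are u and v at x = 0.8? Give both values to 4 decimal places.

Heun on (u,v): k1 = f(x_n, state_n); k2 = f(x_n + h, state_n + h·k1); state_{n+1} = state_n + (h/2)·(k1 + k2).
0.000000: (-1.600000, 0.200000)
  k1 = (0.200000, 0.592000)
  predictor → (-1.520000, 0.436800)
  k2 = (0.256800, 0.162400)
  → (-1.508640, 0.350880)
0.400000: (-1.508640, 0.350880)
  k1 = (0.170880, 0.158197)
  predictor → (-1.440288, 0.414159)
  k2 = (0.054159, -0.267093)
  → (-1.463632, 0.329101)
(u(0.8), v(0.8)) ≈ (-1.4636, 0.3291)

-1.4636, 0.3291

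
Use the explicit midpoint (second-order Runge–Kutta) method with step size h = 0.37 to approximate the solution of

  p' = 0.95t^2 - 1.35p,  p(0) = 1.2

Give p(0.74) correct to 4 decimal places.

0.5729

Midpoint: k1 = f(t_n, p_n); k2 = f(t_n + h/2, p_n + (h/2)·k1); p_{n+1} = p_n + h·k2.
t=0.000000, p=1.200000:
  k1 = f(0.000000, 1.200000) = -1.620000
  k2 = f(0.185000, 0.900300) = -1.182891
  p ← 1.200000 + 0.37·(-1.182891) = 0.762330
t=0.370000, p=0.762330:
  k1 = f(0.370000, 0.762330) = -0.899091
  k2 = f(0.555000, 0.595998) = -0.511974
  p ← 0.762330 + 0.37·(-0.511974) = 0.572900
p(0.74) ≈ 0.5729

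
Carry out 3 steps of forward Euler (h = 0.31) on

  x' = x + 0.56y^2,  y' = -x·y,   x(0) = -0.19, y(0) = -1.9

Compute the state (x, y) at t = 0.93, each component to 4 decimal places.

2.1166, -1.1168

Euler on (x,y): x_{n+1} = x_n + h·x', y_{n+1} = y_n + h·y'.
0.000000: (-0.190000, -1.900000); f=(1.831600, -0.361000) → (0.377796, -2.011910)
0.310000: (0.377796, -2.011910); f=(2.644554, 0.760092) → (1.197608, -1.776282)
0.620000: (1.197608, -1.776282); f=(2.964506, 2.127289) → (2.116605, -1.116822)
(x(0.93), y(0.93)) ≈ (2.1166, -1.1168)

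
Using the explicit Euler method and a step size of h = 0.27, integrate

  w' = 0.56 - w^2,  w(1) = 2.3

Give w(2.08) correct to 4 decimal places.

0.7942

Euler: w_{n+1} = w_n + h·f(t_n, w_n).
t=1.000000, w=2.300000: f=-4.730000 → w ← 2.300000 + 0.27·(-4.730000) = 1.022900
t=1.270000, w=1.022900: f=-0.486324 → w ← 1.022900 + 0.27·(-0.486324) = 0.891592
t=1.540000, w=0.891592: f=-0.234937 → w ← 0.891592 + 0.27·(-0.234937) = 0.828159
t=1.810000, w=0.828159: f=-0.125848 → w ← 0.828159 + 0.27·(-0.125848) = 0.794180
w(2.08) ≈ 0.7942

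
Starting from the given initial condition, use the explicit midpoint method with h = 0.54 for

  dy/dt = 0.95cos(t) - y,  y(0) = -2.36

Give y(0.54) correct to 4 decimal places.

Midpoint: k1 = f(t_n, y_n); k2 = f(t_n + h/2, y_n + (h/2)·k1); y_{n+1} = y_n + h·k2.
t=0.000000, y=-2.360000:
  k1 = f(0.000000, -2.360000) = 3.310000
  k2 = f(0.270000, -1.466300) = 2.381882
  y ← -2.360000 + 0.54·2.381882 = -1.073784
y(0.54) ≈ -1.0738

-1.0738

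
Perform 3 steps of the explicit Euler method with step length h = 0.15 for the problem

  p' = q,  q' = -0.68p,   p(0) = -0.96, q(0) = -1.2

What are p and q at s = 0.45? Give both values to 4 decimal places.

Euler on (p,q): p_{n+1} = p_n + h·p', q_{n+1} = q_n + h·q'.
0.000000: (-0.960000, -1.200000); f=(-1.200000, 0.652800) → (-1.140000, -1.102080)
0.150000: (-1.140000, -1.102080); f=(-1.102080, 0.775200) → (-1.305312, -0.985800)
0.300000: (-1.305312, -0.985800); f=(-0.985800, 0.887612) → (-1.453182, -0.852658)
(p(0.45), q(0.45)) ≈ (-1.4532, -0.8527)

-1.4532, -0.8527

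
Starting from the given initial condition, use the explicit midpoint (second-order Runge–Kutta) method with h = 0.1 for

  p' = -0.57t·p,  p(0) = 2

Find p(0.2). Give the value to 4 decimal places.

Midpoint: k1 = f(t_n, p_n); k2 = f(t_n + h/2, p_n + (h/2)·k1); p_{n+1} = p_n + h·k2.
t=0.000000, p=2.000000:
  k1 = f(0.000000, 2.000000) = 0.000000
  k2 = f(0.050000, 2.000000) = -0.057000
  p ← 2.000000 + 0.1·(-0.057000) = 1.994300
t=0.100000, p=1.994300:
  k1 = f(0.100000, 1.994300) = -0.113675
  k2 = f(0.150000, 1.988616) = -0.170027
  p ← 1.994300 + 0.1·(-0.170027) = 1.977297
p(0.2) ≈ 1.9773

1.9773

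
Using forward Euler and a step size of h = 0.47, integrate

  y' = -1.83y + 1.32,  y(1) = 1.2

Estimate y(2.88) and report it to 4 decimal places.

Euler: y_{n+1} = y_n + h·f(t_n, y_n).
t=1.000000, y=1.200000: f=-0.876000 → y ← 1.200000 + 0.47·(-0.876000) = 0.788280
t=1.470000, y=0.788280: f=-0.122552 → y ← 0.788280 + 0.47·(-0.122552) = 0.730680
t=1.940000, y=0.730680: f=-0.017145 → y ← 0.730680 + 0.47·(-0.017145) = 0.722622
t=2.410000, y=0.722622: f=-0.002399 → y ← 0.722622 + 0.47·(-0.002399) = 0.721495
y(2.88) ≈ 0.7215

0.7215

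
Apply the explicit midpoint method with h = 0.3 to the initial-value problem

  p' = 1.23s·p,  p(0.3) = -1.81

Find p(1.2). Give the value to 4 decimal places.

-4.0375

Midpoint: k1 = f(s_n, p_n); k2 = f(s_n + h/2, p_n + (h/2)·k1); p_{n+1} = p_n + h·k2.
s=0.300000, p=-1.810000:
  k1 = f(0.300000, -1.810000) = -0.667890
  k2 = f(0.450000, -1.910184) = -1.057287
  p ← -1.810000 + 0.3·(-1.057287) = -2.127186
s=0.600000, p=-2.127186:
  k1 = f(0.600000, -2.127186) = -1.569863
  k2 = f(0.750000, -2.362665) = -2.179559
  p ← -2.127186 + 0.3·(-2.179559) = -2.781054
s=0.900000, p=-2.781054:
  k1 = f(0.900000, -2.781054) = -3.078626
  k2 = f(1.050000, -3.242848) = -4.188138
  p ← -2.781054 + 0.3·(-4.188138) = -4.037495
p(1.2) ≈ -4.0375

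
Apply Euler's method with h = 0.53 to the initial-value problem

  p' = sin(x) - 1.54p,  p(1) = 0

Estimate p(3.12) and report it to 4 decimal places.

Euler: p_{n+1} = p_n + h·f(x_n, p_n).
x=1.000000, p=0.000000: f=0.841471 → p ← 0.000000 + 0.53·0.841471 = 0.445980
x=1.530000, p=0.445980: f=0.312359 → p ← 0.445980 + 0.53·0.312359 = 0.611530
x=2.060000, p=0.611530: f=-0.059049 → p ← 0.611530 + 0.53·(-0.059049) = 0.580234
x=2.590000, p=0.580234: f=-0.369516 → p ← 0.580234 + 0.53·(-0.369516) = 0.384391
p(3.12) ≈ 0.3844

0.3844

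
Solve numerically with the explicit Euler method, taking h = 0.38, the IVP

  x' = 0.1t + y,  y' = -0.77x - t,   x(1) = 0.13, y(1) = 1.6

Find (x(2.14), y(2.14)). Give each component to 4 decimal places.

1.5081, -0.6121

Euler on (x,y): x_{n+1} = x_n + h·x', y_{n+1} = y_n + h·y'.
1.000000: (0.130000, 1.600000); f=(1.700000, -1.100100) → (0.776000, 1.181962)
1.380000: (0.776000, 1.181962); f=(1.319962, -1.977520) → (1.277586, 0.430504)
1.760000: (1.277586, 0.430504); f=(0.606504, -2.743741) → (1.508057, -0.612117)
(x(2.14), y(2.14)) ≈ (1.5081, -0.6121)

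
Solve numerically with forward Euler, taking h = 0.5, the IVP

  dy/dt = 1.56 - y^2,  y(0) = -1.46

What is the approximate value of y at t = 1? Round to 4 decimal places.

-2.4897

Euler: y_{n+1} = y_n + h·f(t_n, y_n).
t=0.000000, y=-1.460000: f=-0.571600 → y ← -1.460000 + 0.5·(-0.571600) = -1.745800
t=0.500000, y=-1.745800: f=-1.487818 → y ← -1.745800 + 0.5·(-1.487818) = -2.489709
y(1) ≈ -2.4897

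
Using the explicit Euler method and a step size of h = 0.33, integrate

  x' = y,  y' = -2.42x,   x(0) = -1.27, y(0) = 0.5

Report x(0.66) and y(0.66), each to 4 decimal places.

-0.6053, 2.3967

Euler on (x,y): x_{n+1} = x_n + h·x', y_{n+1} = y_n + h·y'.
0.000000: (-1.270000, 0.500000); f=(0.500000, 3.073400) → (-1.105000, 1.514222)
0.330000: (-1.105000, 1.514222); f=(1.514222, 2.674100) → (-0.605307, 2.396675)
(x(0.66), y(0.66)) ≈ (-0.6053, 2.3967)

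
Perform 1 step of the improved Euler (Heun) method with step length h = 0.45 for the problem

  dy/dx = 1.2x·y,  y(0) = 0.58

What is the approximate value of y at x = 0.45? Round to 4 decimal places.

0.6505

Heun: k1 = f(x_n, y_n); k2 = f(x_n + h, y_n + h·k1); y_{n+1} = y_n + (h/2)·(k1 + k2).
x=0.000000, y=0.580000:
  k1 = f(0.000000, 0.580000) = 0.000000
  k2 = f(0.450000, 0.580000) = 0.313200
  y ← 0.580000 + (0.45/2)·(0.000000 + 0.313200) = 0.650470
y(0.45) ≈ 0.6505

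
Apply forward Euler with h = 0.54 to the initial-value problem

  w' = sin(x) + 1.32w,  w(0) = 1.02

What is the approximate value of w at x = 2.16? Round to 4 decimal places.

Euler: w_{n+1} = w_n + h·f(x_n, w_n).
x=0.000000, w=1.020000: f=1.346400 → w ← 1.020000 + 0.54·1.346400 = 1.747056
x=0.540000, w=1.747056: f=2.820250 → w ← 1.747056 + 0.54·2.820250 = 3.269991
x=1.080000, w=3.269991: f=5.198346 → w ← 3.269991 + 0.54·5.198346 = 6.077098
x=1.620000, w=6.077098: f=9.020559 → w ← 6.077098 + 0.54·9.020559 = 10.948199
w(2.16) ≈ 10.9482

10.9482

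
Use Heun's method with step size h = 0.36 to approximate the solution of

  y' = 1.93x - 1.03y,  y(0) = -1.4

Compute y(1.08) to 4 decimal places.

0.3470

Heun: k1 = f(x_n, y_n); k2 = f(x_n + h, y_n + h·k1); y_{n+1} = y_n + (h/2)·(k1 + k2).
x=0.000000, y=-1.400000:
  k1 = f(0.000000, -1.400000) = 1.442000
  k2 = f(0.360000, -0.880880) = 1.602106
  y ← -1.400000 + (0.36/2)·(1.442000 + 1.602106) = -0.852061
x=0.360000, y=-0.852061:
  k1 = f(0.360000, -0.852061) = 1.572423
  k2 = f(0.720000, -0.285989) = 1.684168
  y ← -0.852061 + (0.36/2)·(1.572423 + 1.684168) = -0.265874
x=0.720000, y=-0.265874:
  k1 = f(0.720000, -0.265874) = 1.663451
  k2 = f(1.080000, 0.332968) = 1.741443
  y ← -0.265874 + (0.36/2)·(1.663451 + 1.741443) = 0.347006
y(1.08) ≈ 0.3470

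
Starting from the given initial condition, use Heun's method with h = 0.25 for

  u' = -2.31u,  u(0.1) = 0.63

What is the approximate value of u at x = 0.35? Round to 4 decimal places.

0.3712

Heun: k1 = f(x_n, u_n); k2 = f(x_n + h, u_n + h·k1); u_{n+1} = u_n + (h/2)·(k1 + k2).
x=0.100000, u=0.630000:
  k1 = f(0.100000, 0.630000) = -1.455300
  k2 = f(0.350000, 0.266175) = -0.614864
  u ← 0.630000 + (0.25/2)·(-1.455300 + (-0.614864)) = 0.371229
u(0.35) ≈ 0.3712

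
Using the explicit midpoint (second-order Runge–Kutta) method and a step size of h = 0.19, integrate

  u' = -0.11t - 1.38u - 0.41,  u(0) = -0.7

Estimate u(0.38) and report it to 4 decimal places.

-0.5443

Midpoint: k1 = f(t_n, u_n); k2 = f(t_n + h/2, u_n + (h/2)·k1); u_{n+1} = u_n + h·k2.
t=0.000000, u=-0.700000:
  k1 = f(0.000000, -0.700000) = 0.556000
  k2 = f(0.095000, -0.647180) = 0.472658
  u ← -0.700000 + 0.19·0.472658 = -0.610195
t=0.190000, u=-0.610195:
  k1 = f(0.190000, -0.610195) = 0.411169
  k2 = f(0.285000, -0.571134) = 0.346815
  u ← -0.610195 + 0.19·0.346815 = -0.544300
u(0.38) ≈ -0.5443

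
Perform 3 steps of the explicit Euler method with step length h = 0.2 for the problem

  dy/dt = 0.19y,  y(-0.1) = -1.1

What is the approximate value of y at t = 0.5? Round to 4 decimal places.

-1.2302

Euler: y_{n+1} = y_n + h·f(t_n, y_n).
t=-0.100000, y=-1.100000: f=-0.209000 → y ← -1.100000 + 0.2·(-0.209000) = -1.141800
t=0.100000, y=-1.141800: f=-0.216942 → y ← -1.141800 + 0.2·(-0.216942) = -1.185188
t=0.300000, y=-1.185188: f=-0.225186 → y ← -1.185188 + 0.2·(-0.225186) = -1.230226
y(0.5) ≈ -1.2302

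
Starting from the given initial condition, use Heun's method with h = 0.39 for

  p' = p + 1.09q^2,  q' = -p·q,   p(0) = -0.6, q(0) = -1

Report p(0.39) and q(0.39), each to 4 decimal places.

Heun on (p,q): k1 = f(t_n, state_n); k2 = f(t_n + h, state_n + h·k1); state_{n+1} = state_n + (h/2)·(k1 + k2).
0.000000: (-0.600000, -1.000000)
  k1 = (0.490000, -0.600000)
  predictor → (-0.408900, -1.234000)
  k2 = (1.250904, -0.504583)
  → (-0.260524, -1.215394)
(p(0.39), q(0.39)) ≈ (-0.2605, -1.2154)

-0.2605, -1.2154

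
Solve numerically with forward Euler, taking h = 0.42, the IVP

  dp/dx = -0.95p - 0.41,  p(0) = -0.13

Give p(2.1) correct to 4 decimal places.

Euler: p_{n+1} = p_n + h·f(x_n, p_n).
x=0.000000, p=-0.130000: f=-0.286500 → p ← -0.130000 + 0.42·(-0.286500) = -0.250330
x=0.420000, p=-0.250330: f=-0.172186 → p ← -0.250330 + 0.42·(-0.172186) = -0.322648
x=0.840000, p=-0.322648: f=-0.103484 → p ← -0.322648 + 0.42·(-0.103484) = -0.366112
x=1.260000, p=-0.366112: f=-0.062194 → p ← -0.366112 + 0.42·(-0.062194) = -0.392233
x=1.680000, p=-0.392233: f=-0.037379 → p ← -0.392233 + 0.42·(-0.037379) = -0.407932
p(2.1) ≈ -0.4079

-0.4079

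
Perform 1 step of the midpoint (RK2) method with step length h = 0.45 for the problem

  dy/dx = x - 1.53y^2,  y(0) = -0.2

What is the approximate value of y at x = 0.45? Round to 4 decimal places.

Midpoint: k1 = f(x_n, y_n); k2 = f(x_n + h/2, y_n + (h/2)·k1); y_{n+1} = y_n + h·k2.
x=0.000000, y=-0.200000:
  k1 = f(0.000000, -0.200000) = -0.061200
  k2 = f(0.225000, -0.213770) = 0.155083
  y ← -0.200000 + 0.45·0.155083 = -0.130213
y(0.45) ≈ -0.1302

-0.1302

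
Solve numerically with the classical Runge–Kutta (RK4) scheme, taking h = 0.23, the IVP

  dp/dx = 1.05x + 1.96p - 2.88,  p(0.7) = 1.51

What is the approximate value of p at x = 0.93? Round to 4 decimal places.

1.7791

RK4: k1 = f(x_n, p_n); k2 = f(x_n + h/2, p_n + (h/2)·k1); k3 = f(x_n + h/2, p_n + (h/2)·k2); k4 = f(x_n + h, p_n + h·k3); p_{n+1} = p_n + (h/6)·(k1 + 2k2 + 2k3 + k4).
x=0.700000, p=1.510000:
  k1 = f(0.700000, 1.510000) = 0.814600
  k2 = f(0.815000, 1.603679) = 1.118961
  k3 = f(0.815000, 1.638680) = 1.187564
  k4 = f(0.930000, 1.783140) = 1.591454
  p ← 1.510000 + (0.23/6)·(k1 + 2k2 + 2k3 + k4) = 1.779066
p(0.93) ≈ 1.7791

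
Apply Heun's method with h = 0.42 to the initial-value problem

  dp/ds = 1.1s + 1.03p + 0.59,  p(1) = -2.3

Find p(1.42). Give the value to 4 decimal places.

-2.5498

Heun: k1 = f(s_n, p_n); k2 = f(s_n + h, p_n + h·k1); p_{n+1} = p_n + (h/2)·(k1 + k2).
s=1.000000, p=-2.300000:
  k1 = f(1.000000, -2.300000) = -0.679000
  k2 = f(1.420000, -2.585180) = -0.510735
  p ← -2.300000 + (0.42/2)·(-0.679000 + (-0.510735)) = -2.549844
p(1.42) ≈ -2.5498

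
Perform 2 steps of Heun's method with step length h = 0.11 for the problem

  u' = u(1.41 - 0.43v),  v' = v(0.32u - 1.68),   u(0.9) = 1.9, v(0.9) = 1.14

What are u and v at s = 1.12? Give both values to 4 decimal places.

2.3525, 0.9143

Heun on (u,v): k1 = f(s_n, state_n); k2 = f(s_n + h, state_n + h·k1); state_{n+1} = state_n + (h/2)·(k1 + k2).
0.900000: (1.900000, 1.140000)
  k1 = (1.747620, -1.222080)
  predictor → (2.092238, 1.005571)
  k2 = (2.045381, -1.016113)
  → (2.108615, 1.016899)
1.010000: (2.108615, 1.016899)
  k1 = (2.051120, -1.022231)
  predictor → (2.334238, 0.904454)
  k2 = (2.383455, -0.843895)
  → (2.352517, 0.914262)
(u(1.12), v(1.12)) ≈ (2.3525, 0.9143)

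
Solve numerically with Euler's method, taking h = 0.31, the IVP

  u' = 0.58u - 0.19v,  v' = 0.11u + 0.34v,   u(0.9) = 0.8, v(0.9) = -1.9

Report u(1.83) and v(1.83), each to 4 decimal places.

1.7464, -2.4466

Euler on (u,v): u_{n+1} = u_n + h·u', v_{n+1} = v_n + h·v'.
0.900000: (0.800000, -1.900000); f=(0.825000, -0.558000) → (1.055750, -2.072980)
1.210000: (1.055750, -2.072980); f=(1.006201, -0.588681) → (1.367672, -2.255471)
1.520000: (1.367672, -2.255471); f=(1.221789, -0.616416) → (1.746427, -2.446560)
(u(1.83), v(1.83)) ≈ (1.7464, -2.4466)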